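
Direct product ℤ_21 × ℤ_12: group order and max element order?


|ℤ_21 × ℤ_12| = 21 × 12 = 252
Max element order = lcm(21,12) = 84
Cyclic? No (gcd=3)

|ℤ_21×ℤ_12| = 252, max element order = 84


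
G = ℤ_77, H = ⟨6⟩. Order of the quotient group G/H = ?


|⟨6⟩| = n / gcd(6, 77) = 77 / 1 = 77
H is normal (ℤ_77 is abelian).
|G/H| = |G| / |H| = 77 / 77 = 1

|G/H| = 1


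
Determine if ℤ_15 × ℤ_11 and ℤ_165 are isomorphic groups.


Comparing ℤ_15 × ℤ_11 and ℤ_165:
gcd(15,11) = 1, so ℤ_15 × ℤ_11 ≅ ℤ_165 (CRT)

Yes, ℤ_15 × ℤ_11 ≅ ℤ_165


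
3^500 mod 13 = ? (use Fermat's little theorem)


Fermat's little theorem: if p is prime and gcd(a,p)=1, then a^(p-1) ≡ 1 (mod p)
p = 13 is prime, gcd(3,13) = 1
Reduce exponent: 500 mod 12 = 8
So 3^500 ≡ 3^8 (mod 13)
3^8 mod 13 = 9

3^500 ≡ 9 (mod 13)


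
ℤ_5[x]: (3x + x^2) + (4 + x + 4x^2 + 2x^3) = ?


Add coefficients mod 5:
x^0: 0 + 4 = 4 (mod 5)
x^1: 3 + 1 = 4 (mod 5)
x^2: 1 + 4 = 0 (mod 5)
x^3: 0 + 2 = 2 (mod 5)
Result: 4 + 4x + 2x^3

f + g = 4 + 4x + 2x^3


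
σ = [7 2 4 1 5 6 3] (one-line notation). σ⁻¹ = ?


To find σ⁻¹, swap domain and range:
σ(1) = 7 → σ⁻¹(7) = 1
σ(2) = 2 → σ⁻¹(2) = 2
σ(3) = 4 → σ⁻¹(4) = 3
σ(4) = 1 → σ⁻¹(1) = 4
σ(5) = 5 → σ⁻¹(5) = 5
σ(6) = 6 → σ⁻¹(6) = 6
σ(7) = 3 → σ⁻¹(3) = 7

σ⁻¹ = [4 2 7 3 5 6 1]


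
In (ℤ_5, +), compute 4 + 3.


Operation: addition mod 5
4 + 3 = (a + b) mod 5 with a = 4, b = 3

4 + 3 = 2


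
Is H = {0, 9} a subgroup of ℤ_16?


Subgroup test for H = {0, 9} in (ℤ_16, +):
(1) 0 ∈ H? Yes
(2) Closure: for all a,b ∈ H, (a+b) mod 16 ∈ H? No  [counterexample: 9 + 9 = 2 ∉ H]
(3) Inverses: for all a ∈ H, -a mod 16 ∈ H? No

No, H is not a subgroup of ℤ_16


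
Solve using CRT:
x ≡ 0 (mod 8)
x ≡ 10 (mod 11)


m₁ = 8, m₂ = 11, gcd = 1, so CRT applies. M = m₁·m₂ = 88
Let M₁ = M/m₁ = 11, M₂ = M/m₂ = 8
Find y₁ ≡ M₁⁻¹ (mod m₁): 11⁻¹ ≡ 3 (mod 8)
Find y₂ ≡ M₂⁻¹ (mod m₂): 8⁻¹ ≡ 7 (mod 11)
x = a₁·M₁·y₁ + a₂·M₂·y₂ = 0·11·3 + 10·8·7 = 560
Reduce mod 88: x ≡ 32
Check: 32 mod 8 = 0 ✓, 32 mod 11 = 10 ✓

x ≡ 32 (mod 88)


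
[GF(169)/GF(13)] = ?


GF(169) = GF(13^2), so the extension degree is 2

[GF(169)/GF(13)] = 2


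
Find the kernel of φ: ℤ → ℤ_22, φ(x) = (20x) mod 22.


Kernel = preimage of identity
ker(φ) = {x ∈ ℤ : 20x ≡ 0 (mod 22)}. gcd(20,22) = 2, so 20x ≡ 0 (mod 22) ⟺ x ≡ 0 (mod 22/2 = 11). Hence ker(φ) = 11ℤ

ker(φ) = 11ℤ


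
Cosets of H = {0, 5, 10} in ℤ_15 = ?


H = {0, 5, 10}, |H| = 3
Number of cosets = |G|/|H| = 15/3 = 5
0 + H = {0, 5, 10}
1 + H = {1, 6, 11}
2 + H = {2, 7, 12}
3 + H = {3, 8, 13}
4 + H = {4, 9, 14}

Cosets: 0+H={0,5,10}; 1+H={1,6,11}; 2+H={2,7,12}; 3+H={3,8,13}; 4+H={4,9,14}


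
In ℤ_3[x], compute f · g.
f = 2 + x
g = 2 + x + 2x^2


Expand and collect like terms; reduce coefficients mod 3:
x^0: 2·2 = 4 ≡ 1 (mod 3)
x^1: 2·1 + 1·2 = 4 ≡ 1 (mod 3)
x^2: 2·2 + 1·1 = 5 ≡ 2 (mod 3)
x^3: 1·2 = 2 ≡ 2 (mod 3)
Result: 1 + x + 2x^2 + 2x^3

f · g = 1 + x + 2x^2 + 2x^3


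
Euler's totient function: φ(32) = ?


Factor n: 32 = 2^5
φ(n) = n · ∏(1 - 1/p) over distinct primes p | n
φ(32) = 32 · (1 - 1/2) = 16

φ(32) = 16


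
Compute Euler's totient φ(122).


Factor n: 122 = 2 × 61
φ(n) = n · ∏(1 - 1/p) over distinct primes p | n
φ(122) = 122 · (1 - 1/2) · (1 - 1/61) = 60

φ(122) = 60


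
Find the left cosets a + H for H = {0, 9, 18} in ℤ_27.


H = {0, 9, 18}, |H| = 3
Number of cosets = |G|/|H| = 27/3 = 9
0 + H = {0, 9, 18}
1 + H = {1, 10, 19}
2 + H = {2, 11, 20}
3 + H = {3, 12, 21}
4 + H = {4, 13, 22}
5 + H = {5, 14, 23}
6 + H = {6, 15, 24}
7 + H = {7, 16, 25}
8 + H = {8, 17, 26}

Cosets: 0+H={0,9,18}; 1+H={1,10,19}; 2+H={2,11,20}; 3+H={3,12,21}; 4+H={4,13,22}; 5+H={5,14,23}; 6+H={6,15,24}; 7+H={7,16,25}; 8+H={8,17,26}


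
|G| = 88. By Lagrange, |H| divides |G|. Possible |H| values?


Lagrange's theorem: |H| divides |G|
|G| = 88
Divisors of 88: 1, 2, 4, 8, 11, 22, 44, 88

Possible subgroup orders: {1, 2, 4, 8, 11, 22, 44, 88}


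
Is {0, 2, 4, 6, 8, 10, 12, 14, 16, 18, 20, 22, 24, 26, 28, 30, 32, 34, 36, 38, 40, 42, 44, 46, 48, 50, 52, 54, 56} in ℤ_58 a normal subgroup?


H = {0, 2, 4, 6, 8, 10, 12, 14, 16, 18, 20, 22, 24, 26, 28, 30, 32, 34, 36, 38, 40, 42, 44, 46, 48, 50, 52, 54, 56} in ℤ_58
ℤ_58 is abelian; every subgroup of an abelian group is normal

Yes, normal subgroup


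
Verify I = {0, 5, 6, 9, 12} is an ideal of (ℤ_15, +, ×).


Check ideal conditions for I = {0, 5, 6, 9, 12} in ℤ_15:
(1) I is an additive subgroup? No
(2) For r ∈ ℤ_15 and a ∈ I: r·a ∈ I? No  [counterexample: r=2, a=5, r·a mod 15 = 10 ∉ I]

No, I is not an ideal of ℤ_15


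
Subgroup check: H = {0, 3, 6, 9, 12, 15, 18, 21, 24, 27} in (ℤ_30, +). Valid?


Subgroup test for H = {0, 3, 6, 9, 12, 15, 18, 21, 24, 27} in (ℤ_30, +):
(1) 0 ∈ H? Yes
(2) Closure: for all a,b ∈ H, (a+b) mod 30 ∈ H? Yes
(3) Inverses: for all a ∈ H, -a mod 30 ∈ H? Yes

Yes, H is a subgroup of ℤ_30


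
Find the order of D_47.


|D_n| = 2n (n rotations and n reflections)
|D_47| = 2×47 = 94

|D_47| = 94


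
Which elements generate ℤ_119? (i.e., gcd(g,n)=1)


g generates ℤ_n iff gcd(g,n) = 1
Prime factors of 119: 7, 17
Generators are g ∈ {1,...,118} not divisible by any of these primes.
Generators: {1, 2, 3, 4, 5, 6, 8, 9, 10, 11, 12, 13, 15, 16, 18, 19, 20, 22, 23, 24, 25, 26, 27, 29, 30, 31, 32, 33, 36, 37, 38, 39, 40, 41, 43, 44, 45, 46, 47, 48, 50, 52, 53, 54, 55, 57, 58, 59, 60, 61, 62, 64, 65, 66, 67, 69, 71, 72, 73, 74, 75, 76, 78, 79, 80, 81, 82, 83, 86, 87, 88, 89, 90, 92, 93, 94, 95, 96, 97, 99, 100, 101, 103, 104, 106, 107, 108, 109, 110, 111, 113, 114, 115, 116, 117, 118}
Number of generators = φ(119) = 96

Generators of ℤ_119 = {1, 2, 3, 4, 5, 6, 8, 9, 10, 11, 12, 13, 15, 16, 18, 19, 20, 22, 23, 24, 25, 26, 27, 29, 30, 31, 32, 33, 36, 37, 38, 39, 40, 41, 43, 44, 45, 46, 47, 48, 50, 52, 53, 54, 55, 57, 58, 59, 60, 61, 62, 64, 65, 66, 67, 69, 71, 72, 73, 74, 75, 76, 78, 79, 80, 81, 82, 83, 86, 87, 88, 89, 90, 92, 93, 94, 95, 96, 97, 99, 100, 101, 103, 104, 106, 107, 108, 109, 110, 111, 113, 114, 115, 116, 117, 118}


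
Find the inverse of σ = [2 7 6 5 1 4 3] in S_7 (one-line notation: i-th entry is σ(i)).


To find σ⁻¹, swap domain and range:
σ(1) = 2 → σ⁻¹(2) = 1
σ(2) = 7 → σ⁻¹(7) = 2
σ(3) = 6 → σ⁻¹(6) = 3
σ(4) = 5 → σ⁻¹(5) = 4
σ(5) = 1 → σ⁻¹(1) = 5
σ(6) = 4 → σ⁻¹(4) = 6
σ(7) = 3 → σ⁻¹(3) = 7

σ⁻¹ = [5 1 7 6 4 3 2]


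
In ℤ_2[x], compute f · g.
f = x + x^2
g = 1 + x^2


Expand and collect like terms; reduce coefficients mod 2:
x^0: 0·1 = 0 ≡ 0 (mod 2)
x^1: 0·0 + 1·1 = 1 ≡ 1 (mod 2)
x^2: 0·1 + 1·0 + 1·1 = 1 ≡ 1 (mod 2)
x^3: 1·1 + 1·0 = 1 ≡ 1 (mod 2)
x^4: 1·1 = 1 ≡ 1 (mod 2)
Result: x + x^2 + x^3 + x^4

f · g = x + x^2 + x^3 + x^4


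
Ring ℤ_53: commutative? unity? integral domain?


ℤ_53 is a commutative ring with unity 1; 53 is prime, so ℤ_53 is a field (hence an integral domain)
Commutative: Yes
Integral domain: Yes
Has unity: Yes

ℤ_53: Commutative=Yes, Unity=Yes


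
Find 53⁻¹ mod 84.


Use the extended Euclidean algorithm to write 1 = 53·s + 84·t; then s mod 84 is the inverse.
Euclidean algorithm:
  53 = 0·84 + 53
  84 = 1·53 + 31
  53 = 1·31 + 22
  31 = 1·22 + 9
  22 = 2·9 + 4
  9 = 2·4 + 1
  4 = 4·1 + 0
gcd(53,84) = 1
Back-substitution gives: 53·(-19) + 84·(12) = 1
So 53⁻¹ ≡ -19 ≡ 65 (mod 84)
Check: 53 × 65 = 3445 ≡ 1 (mod 84) ✓

53⁻¹ ≡ 65 (mod 84)


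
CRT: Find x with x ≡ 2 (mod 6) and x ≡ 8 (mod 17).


m₁ = 6, m₂ = 17, gcd = 1, so CRT applies. M = m₁·m₂ = 102
Let M₁ = M/m₁ = 17, M₂ = M/m₂ = 6
Find y₁ ≡ M₁⁻¹ (mod m₁): 17⁻¹ ≡ 5 (mod 6)
Find y₂ ≡ M₂⁻¹ (mod m₂): 6⁻¹ ≡ 3 (mod 17)
x = a₁·M₁·y₁ + a₂·M₂·y₂ = 2·17·5 + 8·6·3 = 314
Reduce mod 102: x ≡ 8
Check: 8 mod 6 = 2 ✓, 8 mod 17 = 8 ✓

x ≡ 8 (mod 102)


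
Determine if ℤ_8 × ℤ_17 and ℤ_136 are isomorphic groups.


Comparing ℤ_8 × ℤ_17 and ℤ_136:
gcd(8,17) = 1, so ℤ_8 × ℤ_17 ≅ ℤ_136 (CRT)

Yes, ℤ_8 × ℤ_17 ≅ ℤ_136


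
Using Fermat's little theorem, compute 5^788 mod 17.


Fermat's little theorem: if p is prime and gcd(a,p)=1, then a^(p-1) ≡ 1 (mod p)
p = 17 is prime, gcd(5,17) = 1
Reduce exponent: 788 mod 16 = 4
So 5^788 ≡ 5^4 (mod 17)
5^4 mod 17 = 13

5^788 ≡ 13 (mod 17)


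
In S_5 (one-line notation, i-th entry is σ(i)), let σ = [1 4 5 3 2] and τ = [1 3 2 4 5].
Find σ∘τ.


σ∘τ: apply τ first, then σ
1 →τ 1 →σ 1
2 →τ 3 →σ 5
3 →τ 2 →σ 4
4 →τ 4 →σ 3
5 →τ 5 →σ 2

σ∘τ = [1 5 4 3 2]


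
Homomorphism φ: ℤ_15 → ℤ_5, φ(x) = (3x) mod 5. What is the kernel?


Kernel = preimage of identity
ker(φ) = {x ∈ ℤ_15 : 3x ≡ 0 (mod 5)}. Since 5 | 15, φ is well-defined. The kernel is the cyclic subgroup ⟨5⟩ of ℤ_15 (order 3), i.e. {0, 5, 10}

ker(φ) = {0, 5, 10}


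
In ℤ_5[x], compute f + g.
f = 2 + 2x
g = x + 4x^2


Add coefficients mod 5:
x^0: 2 + 0 = 2 (mod 5)
x^1: 2 + 1 = 3 (mod 5)
x^2: 0 + 4 = 4 (mod 5)
Result: 2 + 3x + 4x^2

f + g = 2 + 3x + 4x^2


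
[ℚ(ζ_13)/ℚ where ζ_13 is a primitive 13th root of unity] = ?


[ℚ(ζ_n):ℚ] = deg Φ_n(x) = φ(n). Here φ(13) = 12

[ℚ(ζ_13)/ℚ where ζ_13 is a primitive 13th root of unity] = 12


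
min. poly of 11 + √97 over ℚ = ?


Let α = 11 + √97. Then α - 11 = √97, so (α - 11)² = 97, giving α² - 22α + 24 = 0. Degree 2 and α ∉ ℚ, so this is the minimal polynomial.

Minimal polynomial: x² - 22x + 24


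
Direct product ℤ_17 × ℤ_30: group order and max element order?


|ℤ_17 × ℤ_30| = 17 × 30 = 510
Max element order = lcm(17,30) = 510
Cyclic? Yes (gcd=1)

|ℤ_17×ℤ_30| = 510, max element order = 510


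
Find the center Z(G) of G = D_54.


Z(G) = {g ∈ G | gx = xg for all x ∈ G}
For even n, Z(D_n) = {e, r^(n/2)}: the 180° rotation r^27 commutes with every reflection and rotation

Z(D_54) = {e, r^27}


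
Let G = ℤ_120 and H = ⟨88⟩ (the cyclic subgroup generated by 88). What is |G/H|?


|⟨88⟩| = n / gcd(88, 120) = 120 / 8 = 15
H is normal (ℤ_120 is abelian).
|G/H| = |G| / |H| = 120 / 15 = 8

|G/H| = 8


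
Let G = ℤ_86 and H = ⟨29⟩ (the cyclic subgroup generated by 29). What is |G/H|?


|⟨29⟩| = n / gcd(29, 86) = 86 / 1 = 86
H is normal (ℤ_86 is abelian).
|G/H| = |G| / |H| = 86 / 86 = 1

|G/H| = 1


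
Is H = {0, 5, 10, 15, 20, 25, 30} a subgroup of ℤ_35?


Subgroup test for H = {0, 5, 10, 15, 20, 25, 30} in (ℤ_35, +):
(1) 0 ∈ H? Yes
(2) Closure: for all a,b ∈ H, (a+b) mod 35 ∈ H? Yes
(3) Inverses: for all a ∈ H, -a mod 35 ∈ H? Yes

Yes, H is a subgroup of ℤ_35


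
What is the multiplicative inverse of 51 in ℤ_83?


Use the extended Euclidean algorithm to write 1 = 51·s + 83·t; then s mod 83 is the inverse.
Euclidean algorithm:
  51 = 0·83 + 51
  83 = 1·51 + 32
  51 = 1·32 + 19
  32 = 1·19 + 13
  19 = 1·13 + 6
  13 = 2·6 + 1
  6 = 6·1 + 0
gcd(51,83) = 1
Back-substitution gives: 51·(-13) + 83·(8) = 1
So 51⁻¹ ≡ -13 ≡ 70 (mod 83)
Check: 51 × 70 = 3570 ≡ 1 (mod 83) ✓

51⁻¹ ≡ 70 (mod 83)


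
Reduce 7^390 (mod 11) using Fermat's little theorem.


Fermat's little theorem: if p is prime and gcd(a,p)=1, then a^(p-1) ≡ 1 (mod p)
p = 11 is prime, gcd(7,11) = 1
Reduce exponent: 390 mod 10 = 0
So 7^390 ≡ 7^0 (mod 11)
7^0 = 1

7^390 ≡ 1 (mod 11)


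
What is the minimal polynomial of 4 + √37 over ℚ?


Let α = 4 + √37. Then α - 4 = √37, so (α - 4)² = 37, giving α² - 8α - 21 = 0. Degree 2 and α ∉ ℚ, so this is the minimal polynomial.

Minimal polynomial: x² - 8x - 21


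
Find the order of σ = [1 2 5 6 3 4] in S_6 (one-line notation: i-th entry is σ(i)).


Cycle decomposition: (3 5) (4 6)
Cycle lengths: 2, 2
Order = lcm(2, 2) = 2

ord(σ) = 2


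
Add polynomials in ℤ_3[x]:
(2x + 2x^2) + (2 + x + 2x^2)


Add coefficients mod 3:
x^0: 0 + 2 = 2 (mod 3)
x^1: 2 + 1 = 0 (mod 3)
x^2: 2 + 2 = 1 (mod 3)
Result: 2 + x^2

f + g = 2 + x^2


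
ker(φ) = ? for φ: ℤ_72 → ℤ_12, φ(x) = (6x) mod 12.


Kernel = preimage of identity
ker(φ) = {x ∈ ℤ_72 : 6x ≡ 0 (mod 12)}. Since 12 | 72, φ is well-defined. The kernel is the cyclic subgroup ⟨2⟩ of ℤ_72 (order 36), i.e. {0, 2, 4, 6, 8, 10, 12, 14, 16, 18, 20, 22, 24, 26, 28, 30, 32, 34, 36, 38, 40, 42, 44, 46, 48, 50, 52, 54, 56, 58, 60, 62, 64, 66, 68, 70}

ker(φ) = {0, 2, 4, 6, 8, 10, 12, 14, 16, 18, 20, 22, 24, 26, 28, 30, 32, 34, 36, 38, 40, 42, 44, 46, 48, 50, 52, 54, 56, 58, 60, 62, 64, 66, 68, 70}


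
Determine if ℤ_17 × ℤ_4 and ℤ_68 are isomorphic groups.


Comparing ℤ_17 × ℤ_4 and ℤ_68:
gcd(17,4) = 1, so ℤ_17 × ℤ_4 ≅ ℤ_68 (CRT)

Yes, ℤ_17 × ℤ_4 ≅ ℤ_68


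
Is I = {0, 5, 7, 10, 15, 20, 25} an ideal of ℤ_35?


Check ideal conditions for I = {0, 5, 7, 10, 15, 20, 25} in ℤ_35:
(1) I is an additive subgroup? No
(2) For r ∈ ℤ_35 and a ∈ I: r·a ∈ I? No  [counterexample: r=2, a=7, r·a mod 35 = 14 ∉ I]

No, I is not an ideal of ℤ_35


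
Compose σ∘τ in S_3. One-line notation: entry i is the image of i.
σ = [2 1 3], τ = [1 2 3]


σ∘τ: apply τ first, then σ
1 →τ 1 →σ 2
2 →τ 2 →σ 1
3 →τ 3 →σ 3

σ∘τ = [2 1 3]


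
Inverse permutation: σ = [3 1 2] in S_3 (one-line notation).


To find σ⁻¹, swap domain and range:
σ(1) = 3 → σ⁻¹(3) = 1
σ(2) = 1 → σ⁻¹(1) = 2
σ(3) = 2 → σ⁻¹(2) = 3

σ⁻¹ = [2 3 1]


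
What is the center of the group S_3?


Z(G) = {g ∈ G | gx = xg for all x ∈ G}
S_n is non-abelian for n ≥ 3; Z(S_3) is trivial

Z(S_3) = {e}


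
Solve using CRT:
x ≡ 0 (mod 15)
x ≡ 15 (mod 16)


m₁ = 15, m₂ = 16, gcd = 1, so CRT applies. M = m₁·m₂ = 240
Let M₁ = M/m₁ = 16, M₂ = M/m₂ = 15
Find y₁ ≡ M₁⁻¹ (mod m₁): 16⁻¹ ≡ 1 (mod 15)
Find y₂ ≡ M₂⁻¹ (mod m₂): 15⁻¹ ≡ 15 (mod 16)
x = a₁·M₁·y₁ + a₂·M₂·y₂ = 0·16·1 + 15·15·15 = 3375
Reduce mod 240: x ≡ 15
Check: 15 mod 15 = 0 ✓, 15 mod 16 = 15 ✓

x ≡ 15 (mod 240)


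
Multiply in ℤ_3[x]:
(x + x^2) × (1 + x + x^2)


Expand and collect like terms; reduce coefficients mod 3:
x^0: 0·1 = 0 ≡ 0 (mod 3)
x^1: 0·1 + 1·1 = 1 ≡ 1 (mod 3)
x^2: 0·1 + 1·1 + 1·1 = 2 ≡ 2 (mod 3)
x^3: 1·1 + 1·1 = 2 ≡ 2 (mod 3)
x^4: 1·1 = 1 ≡ 1 (mod 3)
Result: x + 2x^2 + 2x^3 + x^4

f · g = x + 2x^2 + 2x^3 + x^4


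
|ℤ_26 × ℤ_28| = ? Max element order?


|ℤ_26 × ℤ_28| = 26 × 28 = 728
Max element order = lcm(26,28) = 364
Cyclic? No (gcd=2)

|ℤ_26×ℤ_28| = 728, max element order = 364


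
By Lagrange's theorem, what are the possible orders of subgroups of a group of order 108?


Lagrange's theorem: |H| divides |G|
|G| = 108
Divisors of 108: 1, 2, 3, 4, 6, 9, 12, 18, 27, 36, 54, 108

Possible subgroup orders: {1, 2, 3, 4, 6, 9, 12, 18, 27, 36, 54, 108}


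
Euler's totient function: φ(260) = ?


Factor n: 260 = 2^2 × 5 × 13
φ(n) = n · ∏(1 - 1/p) over distinct primes p | n
φ(260) = 260 · (1 - 1/2) · (1 - 1/5) · (1 - 1/13) = 96

φ(260) = 96


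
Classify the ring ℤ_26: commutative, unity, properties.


ℤ_26 is a commutative ring with unity 1; 26 = 2×13 is composite, so 2·13 ≡ 0 gives zero divisors (not an integral domain)
Commutative: Yes
Integral domain: No
Has unity: Yes

ℤ_26: Commutative=Yes, Unity=Yes


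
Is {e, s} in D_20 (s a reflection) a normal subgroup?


H = {e, s} in D_20 (s a reflection)
r·s·r⁻¹ = sr⁻² ≠ s for n ≥ 3, so {e, s} is not closed under conjugation

No, not a normal subgroup


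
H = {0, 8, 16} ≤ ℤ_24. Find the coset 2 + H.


2 + H = {2 + h (mod 24) : h ∈ H}
2+0=2, 2+8=10, 2+16=18

2 + H = {2, 10, 18}


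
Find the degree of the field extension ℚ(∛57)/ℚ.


∛57 has minimal polynomial x³ - 57 (irreducible over ℚ since 57 is not a perfect cube)

[ℚ(∛57)/ℚ] = 3


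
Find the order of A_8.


|A_n| = n!/2 (even permutations)
|A_8| = 8!/2 = 40320/2 = 20160

|A_8| = 20160


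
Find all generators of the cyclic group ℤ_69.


g generates ℤ_n iff gcd(g,n) = 1
Prime factors of 69: 3, 23
Generators are g ∈ {1,...,68} not divisible by any of these primes.
Generators: {1, 2, 4, 5, 7, 8, 10, 11, 13, 14, 16, 17, 19, 20, 22, 25, 26, 28, 29, 31, 32, 34, 35, 37, 38, 40, 41, 43, 44, 47, 49, 50, 52, 53, 55, 56, 58, 59, 61, 62, 64, 65, 67, 68}
Number of generators = φ(69) = 44

Generators of ℤ_69 = {1, 2, 4, 5, 7, 8, 10, 11, 13, 14, 16, 17, 19, 20, 22, 25, 26, 28, 29, 31, 32, 34, 35, 37, 38, 40, 41, 43, 44, 47, 49, 50, 52, 53, 55, 56, 58, 59, 61, 62, 64, 65, 67, 68}


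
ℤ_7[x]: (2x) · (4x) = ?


Expand and collect like terms; reduce coefficients mod 7:
x^0: 0·0 = 0 ≡ 0 (mod 7)
x^1: 0·4 + 2·0 = 0 ≡ 0 (mod 7)
x^2: 2·4 = 8 ≡ 1 (mod 7)
Result: x^2

f · g = x^2


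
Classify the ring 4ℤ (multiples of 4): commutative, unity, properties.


4ℤ is a commutative ring under +,× but has no multiplicative identity (1 ∉ 4ℤ); it has no zero divisors, but without unity it is not an integral domain
Commutative: Yes
Integral domain: No
Has unity: No

4ℤ (multiples of 4): Commutative=Yes, Unity=No


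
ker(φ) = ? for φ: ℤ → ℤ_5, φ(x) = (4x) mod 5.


Kernel = preimage of identity
ker(φ) = {x ∈ ℤ : 4x ≡ 0 (mod 5)}. gcd(4,5) = 1, so 4x ≡ 0 (mod 5) ⟺ x ≡ 0 (mod 5/1 = 5). Hence ker(φ) = 5ℤ

ker(φ) = 5ℤ


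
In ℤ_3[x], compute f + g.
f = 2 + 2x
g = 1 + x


Add coefficients mod 3:
x^0: 2 + 1 = 0 (mod 3)
x^1: 2 + 1 = 0 (mod 3)
Result: 0

f + g = 0


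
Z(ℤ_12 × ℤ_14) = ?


Z(G) = {g ∈ G | gx = xg for all x ∈ G}
Direct product of abelian groups is abelian, so Z(G) = G

Z(ℤ_12 × ℤ_14) = ℤ_12 × ℤ_14


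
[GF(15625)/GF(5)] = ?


GF(15625) = GF(5^6), so the extension degree is 6

[GF(15625)/GF(5)] = 6


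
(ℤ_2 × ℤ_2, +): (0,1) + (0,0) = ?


Operation: componentwise addition mod (2, 2)
(0,1) + (0,0) = ((a₁+b₁) mod 2, (a₂+b₂) mod 2) with a = (0,1), b = (0,0)

(0,1) + (0,0) = (0,1)


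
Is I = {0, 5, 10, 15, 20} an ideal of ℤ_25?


Check ideal conditions for I = {0, 5, 10, 15, 20} in ℤ_25:
(1) I is an additive subgroup? Yes
(2) For r ∈ ℤ_25 and a ∈ I: r·a ∈ I? Yes

Yes, I is an ideal of ℤ_25


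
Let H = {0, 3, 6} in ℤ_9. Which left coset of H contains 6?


6 + H = {6 + h (mod 9) : h ∈ H}
6+0=6, 6+3=0, 6+6=3
6 + H = {0, 3, 6} = 0 + H

6 + H = {0, 3, 6}


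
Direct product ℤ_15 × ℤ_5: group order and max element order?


|ℤ_15 × ℤ_5| = 15 × 5 = 75
Max element order = lcm(15,5) = 15
Cyclic? No (gcd=5)

|ℤ_15×ℤ_5| = 75, max element order = 15


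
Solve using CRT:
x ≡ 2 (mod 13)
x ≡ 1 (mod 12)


m₁ = 13, m₂ = 12, gcd = 1, so CRT applies. M = m₁·m₂ = 156
Let M₁ = M/m₁ = 12, M₂ = M/m₂ = 13
Find y₁ ≡ M₁⁻¹ (mod m₁): 12⁻¹ ≡ 12 (mod 13)
Find y₂ ≡ M₂⁻¹ (mod m₂): 13⁻¹ ≡ 1 (mod 12)
x = a₁·M₁·y₁ + a₂·M₂·y₂ = 2·12·12 + 1·13·1 = 301
Reduce mod 156: x ≡ 145
Check: 145 mod 13 = 2 ✓, 145 mod 12 = 1 ✓

x ≡ 145 (mod 156)


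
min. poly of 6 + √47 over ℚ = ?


Let α = 6 + √47. Then α - 6 = √47, so (α - 6)² = 47, giving α² - 12α - 11 = 0. Degree 2 and α ∉ ℚ, so this is the minimal polynomial.

Minimal polynomial: x² - 12x - 11


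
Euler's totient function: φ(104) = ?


Factor n: 104 = 2^3 × 13
φ(n) = n · ∏(1 - 1/p) over distinct primes p | n
φ(104) = 104 · (1 - 1/2) · (1 - 1/13) = 48

φ(104) = 48


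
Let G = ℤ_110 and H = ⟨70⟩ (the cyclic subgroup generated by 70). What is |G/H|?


|⟨70⟩| = n / gcd(70, 110) = 110 / 10 = 11
H is normal (ℤ_110 is abelian).
|G/H| = |G| / |H| = 110 / 11 = 10

|G/H| = 10


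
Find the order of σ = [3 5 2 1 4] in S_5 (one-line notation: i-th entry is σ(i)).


Cycle decomposition: (1 3 2 5 4)
Cycle lengths: 5
Order = lcm(5) = 5

ord(σ) = 5


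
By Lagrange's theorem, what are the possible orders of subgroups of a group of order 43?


Lagrange's theorem: |H| divides |G|
|G| = 43
Divisors of 43: 1, 43

Possible subgroup orders: {1, 43}


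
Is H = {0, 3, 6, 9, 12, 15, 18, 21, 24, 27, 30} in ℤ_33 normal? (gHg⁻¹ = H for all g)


H = {0, 3, 6, 9, 12, 15, 18, 21, 24, 27, 30} in ℤ_33
ℤ_33 is abelian; every subgroup of an abelian group is normal

Yes, normal subgroup


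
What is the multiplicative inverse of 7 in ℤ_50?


Use the extended Euclidean algorithm to write 1 = 7·s + 50·t; then s mod 50 is the inverse.
Euclidean algorithm:
  7 = 0·50 + 7
  50 = 7·7 + 1
  7 = 7·1 + 0
gcd(7,50) = 1
Back-substitution gives: 7·(-7) + 50·(1) = 1
So 7⁻¹ ≡ -7 ≡ 43 (mod 50)
Check: 7 × 43 = 301 ≡ 1 (mod 50) ✓

7⁻¹ ≡ 43 (mod 50)


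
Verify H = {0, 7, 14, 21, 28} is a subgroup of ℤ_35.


Subgroup test for H = {0, 7, 14, 21, 28} in (ℤ_35, +):
(1) 0 ∈ H? Yes
(2) Closure: for all a,b ∈ H, (a+b) mod 35 ∈ H? Yes
(3) Inverses: for all a ∈ H, -a mod 35 ∈ H? Yes

Yes, H is a subgroup of ℤ_35


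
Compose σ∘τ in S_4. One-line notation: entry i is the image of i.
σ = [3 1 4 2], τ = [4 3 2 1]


σ∘τ: apply τ first, then σ
1 →τ 4 →σ 2
2 →τ 3 →σ 4
3 →τ 2 →σ 1
4 →τ 1 →σ 3

σ∘τ = [2 4 1 3]


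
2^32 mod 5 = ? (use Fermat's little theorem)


Fermat's little theorem: if p is prime and gcd(a,p)=1, then a^(p-1) ≡ 1 (mod p)
p = 5 is prime, gcd(2,5) = 1
Reduce exponent: 32 mod 4 = 0
So 2^32 ≡ 2^0 (mod 5)
2^0 = 1

2^32 ≡ 1 (mod 5)


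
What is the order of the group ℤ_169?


ℤ_n has n elements.

|ℤ_169| = 169


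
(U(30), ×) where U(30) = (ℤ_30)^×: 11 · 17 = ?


Operation: multiplication mod 30
11 · 17 = (a × b) mod 30 with a = 11, b = 17

11 · 17 = 7


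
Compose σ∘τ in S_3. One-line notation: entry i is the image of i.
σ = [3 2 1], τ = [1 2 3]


σ∘τ: apply τ first, then σ
1 →τ 1 →σ 3
2 →τ 2 →σ 2
3 →τ 3 →σ 1

σ∘τ = [3 2 1]


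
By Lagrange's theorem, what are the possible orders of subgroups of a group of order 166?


Lagrange's theorem: |H| divides |G|
|G| = 166
Divisors of 166: 1, 2, 83, 166

Possible subgroup orders: {1, 2, 83, 166}


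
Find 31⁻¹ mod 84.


Use the extended Euclidean algorithm to write 1 = 31·s + 84·t; then s mod 84 is the inverse.
Euclidean algorithm:
  31 = 0·84 + 31
  84 = 2·31 + 22
  31 = 1·22 + 9
  22 = 2·9 + 4
  9 = 2·4 + 1
  4 = 4·1 + 0
gcd(31,84) = 1
Back-substitution gives: 31·(19) + 84·(-7) = 1
So 31⁻¹ ≡ 19 ≡ 19 (mod 84)
Check: 31 × 19 = 589 ≡ 1 (mod 84) ✓

31⁻¹ ≡ 19 (mod 84)


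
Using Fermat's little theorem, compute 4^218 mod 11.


Fermat's little theorem: if p is prime and gcd(a,p)=1, then a^(p-1) ≡ 1 (mod p)
p = 11 is prime, gcd(4,11) = 1
Reduce exponent: 218 mod 10 = 8
So 4^218 ≡ 4^8 (mod 11)
4^8 mod 11 = 9

4^218 ≡ 9 (mod 11)


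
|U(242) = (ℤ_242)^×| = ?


U(n) is the group of units mod n; |U(n)| = φ(n)
|U(242)| = φ(242) = 110

|U(242) = (ℤ_242)^×| = 110


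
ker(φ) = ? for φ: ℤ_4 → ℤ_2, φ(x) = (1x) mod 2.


Kernel = preimage of identity
ker(φ) = {x ∈ ℤ_4 : 1x ≡ 0 (mod 2)}. Since 2 | 4, φ is well-defined. The kernel is the cyclic subgroup ⟨2⟩ of ℤ_4 (order 2), i.e. {0, 2}

ker(φ) = {0, 2}


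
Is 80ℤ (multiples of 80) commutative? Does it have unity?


80ℤ is a commutative ring under +,× but has no multiplicative identity (1 ∉ 80ℤ); it has no zero divisors, but without unity it is not an integral domain
Commutative: Yes
Integral domain: No
Has unity: No

80ℤ (multiples of 80): Commutative=Yes, Unity=No


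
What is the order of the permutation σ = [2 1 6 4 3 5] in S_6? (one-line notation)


Cycle decomposition: (1 2) (3 6 5)
Cycle lengths: 2, 3
Order = lcm(2, 3) = 6

ord(σ) = 6


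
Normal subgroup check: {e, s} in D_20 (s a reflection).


H = {e, s} in D_20 (s a reflection)
r·s·r⁻¹ = sr⁻² ≠ s for n ≥ 3, so {e, s} is not closed under conjugation

No, not a normal subgroup


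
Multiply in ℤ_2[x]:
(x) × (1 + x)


Expand and collect like terms; reduce coefficients mod 2:
x^0: 0·1 = 0 ≡ 0 (mod 2)
x^1: 0·1 + 1·1 = 1 ≡ 1 (mod 2)
x^2: 1·1 = 1 ≡ 1 (mod 2)
Result: x + x^2

f · g = x + x^2


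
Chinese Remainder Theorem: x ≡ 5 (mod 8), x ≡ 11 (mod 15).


m₁ = 8, m₂ = 15, gcd = 1, so CRT applies. M = m₁·m₂ = 120
Let M₁ = M/m₁ = 15, M₂ = M/m₂ = 8
Find y₁ ≡ M₁⁻¹ (mod m₁): 15⁻¹ ≡ 7 (mod 8)
Find y₂ ≡ M₂⁻¹ (mod m₂): 8⁻¹ ≡ 2 (mod 15)
x = a₁·M₁·y₁ + a₂·M₂·y₂ = 5·15·7 + 11·8·2 = 701
Reduce mod 120: x ≡ 101
Check: 101 mod 8 = 5 ✓, 101 mod 15 = 11 ✓

x ≡ 101 (mod 120)


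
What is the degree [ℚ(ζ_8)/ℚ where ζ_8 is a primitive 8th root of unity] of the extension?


[ℚ(ζ_n):ℚ] = deg Φ_n(x) = φ(n). Here φ(8) = 4

[ℚ(ζ_8)/ℚ where ζ_8 is a primitive 8th root of unity] = 4


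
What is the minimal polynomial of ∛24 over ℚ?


∛24 satisfies x³ - 24 = 0, irreducible over ℚ (no rational root; 24 is not a perfect cube)

Minimal polynomial: x³ - 24


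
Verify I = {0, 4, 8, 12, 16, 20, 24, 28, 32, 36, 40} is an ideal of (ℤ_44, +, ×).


Check ideal conditions for I = {0, 4, 8, 12, 16, 20, 24, 28, 32, 36, 40} in ℤ_44:
(1) I is an additive subgroup? Yes
(2) For r ∈ ℤ_44 and a ∈ I: r·a ∈ I? Yes

Yes, I is an ideal of ℤ_44


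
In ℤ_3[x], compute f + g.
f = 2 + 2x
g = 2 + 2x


Add coefficients mod 3:
x^0: 2 + 2 = 1 (mod 3)
x^1: 2 + 2 = 1 (mod 3)
Result: 1 + x

f + g = 1 + x


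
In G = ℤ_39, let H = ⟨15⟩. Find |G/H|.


|⟨15⟩| = n / gcd(15, 39) = 39 / 3 = 13
H is normal (ℤ_39 is abelian).
|G/H| = |G| / |H| = 39 / 13 = 3

|G/H| = 3


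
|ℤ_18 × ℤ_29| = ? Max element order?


|ℤ_18 × ℤ_29| = 18 × 29 = 522
Max element order = lcm(18,29) = 522
Cyclic? Yes (gcd=1)

|ℤ_18×ℤ_29| = 522, max element order = 522


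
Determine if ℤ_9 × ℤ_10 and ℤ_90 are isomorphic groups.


Comparing ℤ_9 × ℤ_10 and ℤ_90:
gcd(9,10) = 1, so ℤ_9 × ℤ_10 ≅ ℤ_90 (CRT)

Yes, ℤ_9 × ℤ_10 ≅ ℤ_90


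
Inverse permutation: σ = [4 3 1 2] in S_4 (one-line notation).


To find σ⁻¹, swap domain and range:
σ(1) = 4 → σ⁻¹(4) = 1
σ(2) = 3 → σ⁻¹(3) = 2
σ(3) = 1 → σ⁻¹(1) = 3
σ(4) = 2 → σ⁻¹(2) = 4

σ⁻¹ = [3 4 2 1]


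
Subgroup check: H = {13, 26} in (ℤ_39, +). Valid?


Subgroup test for H = {13, 26} in (ℤ_39, +):
(1) 0 ∈ H? No
(2) Closure: for all a,b ∈ H, (a+b) mod 39 ∈ H? No  [counterexample: 13 + 26 = 0 ∉ H]
(3) Inverses: for all a ∈ H, -a mod 39 ∈ H? Yes

No, H is not a subgroup of ℤ_39


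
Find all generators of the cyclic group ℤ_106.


g generates ℤ_n iff gcd(g,n) = 1
Prime factors of 106: 2, 53
Generators are g ∈ {1,...,105} not divisible by any of these primes.
Generators: {1, 3, 5, 7, 9, 11, 13, 15, 17, 19, 21, 23, 25, 27, 29, 31, 33, 35, 37, 39, 41, 43, 45, 47, 49, 51, 55, 57, 59, 61, 63, 65, 67, 69, 71, 73, 75, 77, 79, 81, 83, 85, 87, 89, 91, 93, 95, 97, 99, 101, 103, 105}
Number of generators = φ(106) = 52

Generators of ℤ_106 = {1, 3, 5, 7, 9, 11, 13, 15, 17, 19, 21, 23, 25, 27, 29, 31, 33, 35, 37, 39, 41, 43, 45, 47, 49, 51, 55, 57, 59, 61, 63, 65, 67, 69, 71, 73, 75, 77, 79, 81, 83, 85, 87, 89, 91, 93, 95, 97, 99, 101, 103, 105}


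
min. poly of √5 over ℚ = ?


√5 satisfies x² - 5 = 0, irreducible over ℚ since 5 is squarefree

Minimal polynomial: x² - 5


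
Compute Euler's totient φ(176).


Factor n: 176 = 2^4 × 11
φ(n) = n · ∏(1 - 1/p) over distinct primes p | n
φ(176) = 176 · (1 - 1/2) · (1 - 1/11) = 80

φ(176) = 80


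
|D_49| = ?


|D_n| = 2n (n rotations and n reflections)
|D_49| = 2×49 = 98

|D_49| = 98


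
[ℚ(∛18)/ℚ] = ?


∛18 has minimal polynomial x³ - 18 (irreducible over ℚ since 18 is not a perfect cube)

[ℚ(∛18)/ℚ] = 3


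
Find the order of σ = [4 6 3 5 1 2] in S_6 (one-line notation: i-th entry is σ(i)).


Cycle decomposition: (1 4 5) (2 6)
Cycle lengths: 3, 2
Order = lcm(3, 2) = 6

ord(σ) = 6


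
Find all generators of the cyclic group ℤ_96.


g generates ℤ_n iff gcd(g,n) = 1
Prime factors of 96: 2, 3
Generators are g ∈ {1,...,95} not divisible by any of these primes.
Generators: {1, 5, 7, 11, 13, 17, 19, 23, 25, 29, 31, 35, 37, 41, 43, 47, 49, 53, 55, 59, 61, 65, 67, 71, 73, 77, 79, 83, 85, 89, 91, 95}
Number of generators = φ(96) = 32

Generators of ℤ_96 = {1, 5, 7, 11, 13, 17, 19, 23, 25, 29, 31, 35, 37, 41, 43, 47, 49, 53, 55, 59, 61, 65, 67, 71, 73, 77, 79, 83, 85, 89, 91, 95}


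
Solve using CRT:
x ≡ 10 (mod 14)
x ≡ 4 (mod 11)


m₁ = 14, m₂ = 11, gcd = 1, so CRT applies. M = m₁·m₂ = 154
Let M₁ = M/m₁ = 11, M₂ = M/m₂ = 14
Find y₁ ≡ M₁⁻¹ (mod m₁): 11⁻¹ ≡ 9 (mod 14)
Find y₂ ≡ M₂⁻¹ (mod m₂): 14⁻¹ ≡ 4 (mod 11)
x = a₁·M₁·y₁ + a₂·M₂·y₂ = 10·11·9 + 4·14·4 = 1214
Reduce mod 154: x ≡ 136
Check: 136 mod 14 = 10 ✓, 136 mod 11 = 4 ✓

x ≡ 136 (mod 154)


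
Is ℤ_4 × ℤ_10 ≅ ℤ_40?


Comparing ℤ_4 × ℤ_10 and ℤ_40:
gcd(4,10) = 2 ≠ 1. Max element order in ℤ_4×ℤ_10 is lcm(4,10) = 20 < 40, so it has no element of order 40

No, ℤ_4 × ℤ_10 ≇ ℤ_40


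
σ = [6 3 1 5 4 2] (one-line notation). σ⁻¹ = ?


To find σ⁻¹, swap domain and range:
σ(1) = 6 → σ⁻¹(6) = 1
σ(2) = 3 → σ⁻¹(3) = 2
σ(3) = 1 → σ⁻¹(1) = 3
σ(4) = 5 → σ⁻¹(5) = 4
σ(5) = 4 → σ⁻¹(4) = 5
σ(6) = 2 → σ⁻¹(2) = 6

σ⁻¹ = [3 6 2 5 4 1]


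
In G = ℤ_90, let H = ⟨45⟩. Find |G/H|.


|⟨45⟩| = n / gcd(45, 90) = 90 / 45 = 2
H is normal (ℤ_90 is abelian).
|G/H| = |G| / |H| = 90 / 2 = 45

|G/H| = 45


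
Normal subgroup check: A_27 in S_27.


H = A_27 in S_27
A_27 has index 2 in S_27, and every subgroup of index 2 is normal

Yes, normal subgroup


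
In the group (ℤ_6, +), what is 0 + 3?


Operation: addition mod 6
0 + 3 = (a + b) mod 6 with a = 0, b = 3

0 + 3 = 3


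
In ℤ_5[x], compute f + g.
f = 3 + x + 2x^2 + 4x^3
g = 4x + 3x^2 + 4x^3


Add coefficients mod 5:
x^0: 3 + 0 = 3 (mod 5)
x^1: 1 + 4 = 0 (mod 5)
x^2: 2 + 3 = 0 (mod 5)
x^3: 4 + 4 = 3 (mod 5)
Result: 3 + 3x^3

f + g = 3 + 3x^3


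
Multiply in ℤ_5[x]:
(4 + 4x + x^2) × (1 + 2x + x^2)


Expand and collect like terms; reduce coefficients mod 5:
x^0: 4·1 = 4 ≡ 4 (mod 5)
x^1: 4·2 + 4·1 = 12 ≡ 2 (mod 5)
x^2: 4·1 + 4·2 + 1·1 = 13 ≡ 3 (mod 5)
x^3: 4·1 + 1·2 = 6 ≡ 1 (mod 5)
x^4: 1·1 = 1 ≡ 1 (mod 5)
Result: 4 + 2x + 3x^2 + x^3 + x^4

f · g = 4 + 2x + 3x^2 + x^3 + x^4


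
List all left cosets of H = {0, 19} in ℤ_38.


H = {0, 19}, |H| = 2
Number of cosets = |G|/|H| = 38/2 = 19
0 + H = {0, 19}
1 + H = {1, 20}
2 + H = {2, 21}
3 + H = {3, 22}
4 + H = {4, 23}
5 + H = {5, 24}
6 + H = {6, 25}
7 + H = {7, 26}
8 + H = {8, 27}
9 + H = {9, 28}
10 + H = {10, 29}
11 + H = {11, 30}
12 + H = {12, 31}
13 + H = {13, 32}
14 + H = {14, 33}
15 + H = {15, 34}
16 + H = {16, 35}
17 + H = {17, 36}
18 + H = {18, 37}

Cosets: 0+H={0,19}; 1+H={1,20}; 2+H={2,21}; 3+H={3,22}; 4+H={4,23}; 5+H={5,24}; 6+H={6,25}; 7+H={7,26}; 8+H={8,27}; 9+H={9,28}; 10+H={10,29}; 11+H={11,30}; 12+H={12,31}; 13+H={13,32}; 14+H={14,33}; 15+H={15,34}; 16+H={16,35}; 17+H={17,36}; 18+H={18,37}


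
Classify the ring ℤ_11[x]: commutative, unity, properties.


ℤ_11 is a field (n prime), so ℤ_11[x] is a commutative integral domain with unity
Commutative: Yes
Integral domain: Yes
Has unity: Yes

ℤ_11[x]: Commutative=Yes, Unity=Yes


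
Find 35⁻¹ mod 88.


Use the extended Euclidean algorithm to write 1 = 35·s + 88·t; then s mod 88 is the inverse.
Euclidean algorithm:
  35 = 0·88 + 35
  88 = 2·35 + 18
  35 = 1·18 + 17
  18 = 1·17 + 1
  17 = 17·1 + 0
gcd(35,88) = 1
Back-substitution gives: 35·(-5) + 88·(2) = 1
So 35⁻¹ ≡ -5 ≡ 83 (mod 88)
Check: 35 × 83 = 2905 ≡ 1 (mod 88) ✓

35⁻¹ ≡ 83 (mod 88)


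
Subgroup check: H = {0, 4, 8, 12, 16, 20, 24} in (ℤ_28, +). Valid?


Subgroup test for H = {0, 4, 8, 12, 16, 20, 24} in (ℤ_28, +):
(1) 0 ∈ H? Yes
(2) Closure: for all a,b ∈ H, (a+b) mod 28 ∈ H? Yes
(3) Inverses: for all a ∈ H, -a mod 28 ∈ H? Yes

Yes, H is a subgroup of ℤ_28


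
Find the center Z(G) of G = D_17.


Z(G) = {g ∈ G | gx = xg for all x ∈ G}
For odd n, Z(D_n) = {e}: no nontrivial rotation commutes with all reflections

Z(D_17) = {e}


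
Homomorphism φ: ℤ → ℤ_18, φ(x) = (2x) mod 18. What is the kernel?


Kernel = preimage of identity
ker(φ) = {x ∈ ℤ : 2x ≡ 0 (mod 18)}. gcd(2,18) = 2, so 2x ≡ 0 (mod 18) ⟺ x ≡ 0 (mod 18/2 = 9). Hence ker(φ) = 9ℤ

ker(φ) = 9ℤ


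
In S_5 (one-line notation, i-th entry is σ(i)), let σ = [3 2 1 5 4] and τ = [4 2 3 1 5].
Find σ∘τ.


σ∘τ: apply τ first, then σ
1 →τ 4 →σ 5
2 →τ 2 →σ 2
3 →τ 3 →σ 1
4 →τ 1 →σ 3
5 →τ 5 →σ 4

σ∘τ = [5 2 1 3 4]


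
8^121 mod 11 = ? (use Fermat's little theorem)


Fermat's little theorem: if p is prime and gcd(a,p)=1, then a^(p-1) ≡ 1 (mod p)
p = 11 is prime, gcd(8,11) = 1
Reduce exponent: 121 mod 10 = 1
So 8^121 ≡ 8^1 (mod 11)
8^1 mod 11 = 8

8^121 ≡ 8 (mod 11)


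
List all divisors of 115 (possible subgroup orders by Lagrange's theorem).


Lagrange's theorem: |H| divides |G|
|G| = 115
Divisors of 115: 1, 5, 23, 115

Possible subgroup orders: {1, 5, 23, 115}


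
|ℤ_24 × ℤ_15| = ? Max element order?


|ℤ_24 × ℤ_15| = 24 × 15 = 360
Max element order = lcm(24,15) = 120
Cyclic? No (gcd=3)

|ℤ_24×ℤ_15| = 360, max element order = 120


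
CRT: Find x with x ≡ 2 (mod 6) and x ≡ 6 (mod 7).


m₁ = 6, m₂ = 7, gcd = 1, so CRT applies. M = m₁·m₂ = 42
Let M₁ = M/m₁ = 7, M₂ = M/m₂ = 6
Find y₁ ≡ M₁⁻¹ (mod m₁): 7⁻¹ ≡ 1 (mod 6)
Find y₂ ≡ M₂⁻¹ (mod m₂): 6⁻¹ ≡ 6 (mod 7)
x = a₁·M₁·y₁ + a₂·M₂·y₂ = 2·7·1 + 6·6·6 = 230
Reduce mod 42: x ≡ 20
Check: 20 mod 6 = 2 ✓, 20 mod 7 = 6 ✓

x ≡ 20 (mod 42)


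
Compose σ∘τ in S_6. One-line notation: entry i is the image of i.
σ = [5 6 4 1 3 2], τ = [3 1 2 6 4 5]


σ∘τ: apply τ first, then σ
1 →τ 3 →σ 4
2 →τ 1 →σ 5
3 →τ 2 →σ 6
4 →τ 6 →σ 2
5 →τ 4 →σ 1
6 →τ 5 →σ 3

σ∘τ = [4 5 6 2 1 3]


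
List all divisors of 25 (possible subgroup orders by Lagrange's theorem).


Lagrange's theorem: |H| divides |G|
|G| = 25
Divisors of 25: 1, 5, 25

Possible subgroup orders: {1, 5, 25}


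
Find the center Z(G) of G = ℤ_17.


Z(G) = {g ∈ G | gx = xg for all x ∈ G}
ℤ_17 is abelian, so Z(G) = G

Z(ℤ_17) = ℤ_17


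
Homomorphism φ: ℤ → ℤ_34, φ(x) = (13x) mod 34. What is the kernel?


Kernel = preimage of identity
ker(φ) = {x ∈ ℤ : 13x ≡ 0 (mod 34)}. gcd(13,34) = 1, so 13x ≡ 0 (mod 34) ⟺ x ≡ 0 (mod 34/1 = 34). Hence ker(φ) = 34ℤ

ker(φ) = 34ℤ


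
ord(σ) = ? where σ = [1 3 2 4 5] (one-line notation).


Cycle decomposition: (2 3)
Cycle lengths: 2
Order = lcm(2) = 2

ord(σ) = 2


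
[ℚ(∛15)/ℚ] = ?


∛15 has minimal polynomial x³ - 15 (irreducible over ℚ since 15 is not a perfect cube)

[ℚ(∛15)/ℚ] = 3


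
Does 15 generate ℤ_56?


g generates ℤ_n iff gcd(g, n) = 1
gcd(15, 56) = 1
Since gcd = 1, 15 is a generator.

Yes, 15 generates ℤ_56


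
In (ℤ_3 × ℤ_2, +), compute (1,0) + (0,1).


Operation: componentwise addition mod (3, 2)
(1,0) + (0,1) = ((a₁+b₁) mod 3, (a₂+b₂) mod 2) with a = (1,0), b = (0,1)

(1,0) + (0,1) = (1,1)


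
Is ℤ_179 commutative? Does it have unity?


ℤ_179 is a commutative ring with unity 1; 179 is prime, so ℤ_179 is a field (hence an integral domain)
Commutative: Yes
Integral domain: Yes
Has unity: Yes

ℤ_179: Commutative=Yes, Unity=Yes


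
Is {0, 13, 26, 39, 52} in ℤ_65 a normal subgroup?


H = {0, 13, 26, 39, 52} in ℤ_65
ℤ_65 is abelian; every subgroup of an abelian group is normal

Yes, normal subgroup


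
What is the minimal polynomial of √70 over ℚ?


√70 satisfies x² - 70 = 0, irreducible over ℚ since 70 is squarefree

Minimal polynomial: x² - 70


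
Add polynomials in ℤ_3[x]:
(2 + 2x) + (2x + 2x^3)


Add coefficients mod 3:
x^0: 2 + 0 = 2 (mod 3)
x^1: 2 + 2 = 1 (mod 3)
x^2: 0 + 0 = 0 (mod 3)
x^3: 0 + 2 = 2 (mod 3)
Result: 2 + x + 2x^3

f + g = 2 + x + 2x^3


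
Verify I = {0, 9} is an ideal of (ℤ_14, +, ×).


Check ideal conditions for I = {0, 9} in ℤ_14:
(1) I is an additive subgroup? No
(2) For r ∈ ℤ_14 and a ∈ I: r·a ∈ I? No  [counterexample: r=2, a=9, r·a mod 14 = 4 ∉ I]

No, I is not an ideal of ℤ_14


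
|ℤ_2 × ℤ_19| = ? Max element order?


|ℤ_2 × ℤ_19| = 2 × 19 = 38
Max element order = lcm(2,19) = 38
Cyclic? Yes (gcd=1)

|ℤ_2×ℤ_19| = 38, max element order = 38


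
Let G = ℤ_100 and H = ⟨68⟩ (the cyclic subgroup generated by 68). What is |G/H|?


|⟨68⟩| = n / gcd(68, 100) = 100 / 4 = 25
H is normal (ℤ_100 is abelian).
|G/H| = |G| / |H| = 100 / 25 = 4

|G/H| = 4


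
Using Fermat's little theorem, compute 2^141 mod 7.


Fermat's little theorem: if p is prime and gcd(a,p)=1, then a^(p-1) ≡ 1 (mod p)
p = 7 is prime, gcd(2,7) = 1
Reduce exponent: 141 mod 6 = 3
So 2^141 ≡ 2^3 (mod 7)
2^3 mod 7 = 1

2^141 ≡ 1 (mod 7)


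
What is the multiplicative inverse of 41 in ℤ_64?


Use the extended Euclidean algorithm to write 1 = 41·s + 64·t; then s mod 64 is the inverse.
Euclidean algorithm:
  41 = 0·64 + 41
  64 = 1·41 + 23
  41 = 1·23 + 18
  23 = 1·18 + 5
  18 = 3·5 + 3
  5 = 1·3 + 2
  3 = 1·2 + 1
  2 = 2·1 + 0
gcd(41,64) = 1
Back-substitution gives: 41·(25) + 64·(-16) = 1
So 41⁻¹ ≡ 25 ≡ 25 (mod 64)
Check: 41 × 25 = 1025 ≡ 1 (mod 64) ✓

41⁻¹ ≡ 25 (mod 64)


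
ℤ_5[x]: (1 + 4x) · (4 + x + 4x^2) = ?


Expand and collect like terms; reduce coefficients mod 5:
x^0: 1·4 = 4 ≡ 4 (mod 5)
x^1: 1·1 + 4·4 = 17 ≡ 2 (mod 5)
x^2: 1·4 + 4·1 = 8 ≡ 3 (mod 5)
x^3: 4·4 = 16 ≡ 1 (mod 5)
Result: 4 + 2x + 3x^2 + x^3

f · g = 4 + 2x + 3x^2 + x^3


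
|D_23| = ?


|D_n| = 2n (n rotations and n reflections)
|D_23| = 2×23 = 46

|D_23| = 46


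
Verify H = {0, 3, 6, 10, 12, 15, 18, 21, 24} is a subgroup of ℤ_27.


Subgroup test for H = {0, 3, 6, 10, 12, 15, 18, 21, 24} in (ℤ_27, +):
(1) 0 ∈ H? Yes
(2) Closure: for all a,b ∈ H, (a+b) mod 27 ∈ H? No  [counterexample: 3 + 6 = 9 ∉ H]
(3) Inverses: for all a ∈ H, -a mod 27 ∈ H? No

No, H is not a subgroup of ℤ_27


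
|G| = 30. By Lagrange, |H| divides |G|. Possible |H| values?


Lagrange's theorem: |H| divides |G|
|G| = 30
Divisors of 30: 1, 2, 3, 5, 6, 10, 15, 30

Possible subgroup orders: {1, 2, 3, 5, 6, 10, 15, 30}


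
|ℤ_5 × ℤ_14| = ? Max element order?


|ℤ_5 × ℤ_14| = 5 × 14 = 70
Max element order = lcm(5,14) = 70
Cyclic? Yes (gcd=1)

|ℤ_5×ℤ_14| = 70, max element order = 70


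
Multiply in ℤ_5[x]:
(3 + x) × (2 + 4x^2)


Expand and collect like terms; reduce coefficients mod 5:
x^0: 3·2 = 6 ≡ 1 (mod 5)
x^1: 3·0 + 1·2 = 2 ≡ 2 (mod 5)
x^2: 3·4 + 1·0 = 12 ≡ 2 (mod 5)
x^3: 1·4 = 4 ≡ 4 (mod 5)
Result: 1 + 2x + 2x^2 + 4x^3

f · g = 1 + 2x + 2x^2 + 4x^3
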